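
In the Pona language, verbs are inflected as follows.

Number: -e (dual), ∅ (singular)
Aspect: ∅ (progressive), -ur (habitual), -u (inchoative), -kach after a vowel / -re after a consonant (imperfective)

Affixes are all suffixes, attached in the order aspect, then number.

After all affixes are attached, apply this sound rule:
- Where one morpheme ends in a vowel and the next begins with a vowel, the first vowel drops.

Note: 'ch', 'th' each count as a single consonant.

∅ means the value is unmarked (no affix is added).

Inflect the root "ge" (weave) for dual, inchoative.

ge

Attach aspect inchoative -u → geu.
Attach number dual -e → geue.
Apply vowel deletion: geue → ge.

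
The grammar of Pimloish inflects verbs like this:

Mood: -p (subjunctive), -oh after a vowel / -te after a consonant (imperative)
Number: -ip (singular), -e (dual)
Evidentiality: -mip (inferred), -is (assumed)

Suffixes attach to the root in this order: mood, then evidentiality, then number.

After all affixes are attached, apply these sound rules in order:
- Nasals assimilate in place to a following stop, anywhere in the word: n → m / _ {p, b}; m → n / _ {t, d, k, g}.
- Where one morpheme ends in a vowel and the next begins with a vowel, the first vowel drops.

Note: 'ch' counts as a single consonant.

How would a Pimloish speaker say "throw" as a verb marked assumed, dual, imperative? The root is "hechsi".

hechsohise

Attach mood imperative -oh (after vowel 'i') → hechsioh.
Attach evidentiality assumed -is → hechsiohis.
Attach number dual -e → hechsiohise.
Nasal assimilation: no change.
Apply vowel deletion: hechsiohise → hechsohise.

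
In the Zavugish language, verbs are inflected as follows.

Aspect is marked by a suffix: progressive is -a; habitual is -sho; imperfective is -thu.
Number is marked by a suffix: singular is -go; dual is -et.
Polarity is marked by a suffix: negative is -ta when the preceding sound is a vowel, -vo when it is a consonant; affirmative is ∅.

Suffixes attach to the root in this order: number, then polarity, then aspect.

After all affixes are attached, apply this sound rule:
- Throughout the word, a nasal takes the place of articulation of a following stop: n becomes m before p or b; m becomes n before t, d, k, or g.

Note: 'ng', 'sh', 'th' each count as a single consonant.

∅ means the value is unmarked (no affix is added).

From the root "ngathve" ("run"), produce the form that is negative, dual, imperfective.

Attach number dual -et → ngathveet.
Attach polarity negative -vo (after consonant 't') → ngathveetvo.
Attach aspect imperfective -thu → ngathveetvothu.
Nasal assimilation: no change.

ngathveetvothu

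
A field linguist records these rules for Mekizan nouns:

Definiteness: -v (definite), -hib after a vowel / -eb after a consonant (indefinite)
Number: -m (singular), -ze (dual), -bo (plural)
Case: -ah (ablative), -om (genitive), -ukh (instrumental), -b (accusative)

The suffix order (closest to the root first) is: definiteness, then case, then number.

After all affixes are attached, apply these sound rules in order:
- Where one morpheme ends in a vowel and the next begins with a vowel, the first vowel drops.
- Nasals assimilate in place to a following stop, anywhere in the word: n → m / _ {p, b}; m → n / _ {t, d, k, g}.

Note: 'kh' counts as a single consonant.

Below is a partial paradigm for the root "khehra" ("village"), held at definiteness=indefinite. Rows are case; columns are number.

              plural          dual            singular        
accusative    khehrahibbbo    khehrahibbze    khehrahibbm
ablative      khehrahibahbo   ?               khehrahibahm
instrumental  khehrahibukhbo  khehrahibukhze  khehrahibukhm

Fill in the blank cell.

Attach definiteness indefinite -hib (after vowel 'a') → khehrahib.
Attach case ablative -ah → khehrahibah.
Attach number dual -ze → khehrahibahze.
Vowel deletion: no change.
Nasal assimilation: no change.

khehrahibahze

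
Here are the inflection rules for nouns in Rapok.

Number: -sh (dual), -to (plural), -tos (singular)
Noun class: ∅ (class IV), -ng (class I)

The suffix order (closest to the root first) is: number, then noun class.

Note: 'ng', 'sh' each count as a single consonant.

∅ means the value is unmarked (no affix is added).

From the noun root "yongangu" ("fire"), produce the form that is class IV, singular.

Attach number singular -tos → yongangutos.
noun class = class IV: zero marking, form stays yongangutos.

yongangutos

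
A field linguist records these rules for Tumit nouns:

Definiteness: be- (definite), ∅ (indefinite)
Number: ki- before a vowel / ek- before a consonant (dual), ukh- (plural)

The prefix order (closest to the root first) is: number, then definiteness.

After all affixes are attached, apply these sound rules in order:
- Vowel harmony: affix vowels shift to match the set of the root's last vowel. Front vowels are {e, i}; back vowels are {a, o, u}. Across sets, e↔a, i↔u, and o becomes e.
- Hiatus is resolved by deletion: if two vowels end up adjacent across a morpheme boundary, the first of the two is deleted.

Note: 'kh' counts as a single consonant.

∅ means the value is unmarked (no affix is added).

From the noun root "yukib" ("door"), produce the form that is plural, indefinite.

Attach number plural ukh- → ukhyukib.
definiteness = indefinite: zero marking, form stays ukhyukib.
Apply vowel harmony: ukhyukib → ikhyukib.
Vowel deletion: no change.

ikhyukib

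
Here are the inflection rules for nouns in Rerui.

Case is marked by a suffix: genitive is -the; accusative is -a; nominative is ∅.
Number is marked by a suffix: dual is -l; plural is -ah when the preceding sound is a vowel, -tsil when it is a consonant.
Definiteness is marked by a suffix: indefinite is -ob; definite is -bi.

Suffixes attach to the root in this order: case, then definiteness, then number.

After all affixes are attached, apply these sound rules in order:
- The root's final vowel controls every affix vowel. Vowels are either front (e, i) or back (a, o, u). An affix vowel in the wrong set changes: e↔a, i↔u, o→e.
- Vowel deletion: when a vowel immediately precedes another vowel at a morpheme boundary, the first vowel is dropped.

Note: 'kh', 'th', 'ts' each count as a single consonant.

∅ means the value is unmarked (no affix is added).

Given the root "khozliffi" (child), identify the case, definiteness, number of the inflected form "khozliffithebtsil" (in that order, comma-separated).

genitive, indefinite, plural

Segment: khozliffi-the-ob-tsil.
case: -the → genitive.
definiteness: -ob → indefinite.
number: -ah/tsil → plural.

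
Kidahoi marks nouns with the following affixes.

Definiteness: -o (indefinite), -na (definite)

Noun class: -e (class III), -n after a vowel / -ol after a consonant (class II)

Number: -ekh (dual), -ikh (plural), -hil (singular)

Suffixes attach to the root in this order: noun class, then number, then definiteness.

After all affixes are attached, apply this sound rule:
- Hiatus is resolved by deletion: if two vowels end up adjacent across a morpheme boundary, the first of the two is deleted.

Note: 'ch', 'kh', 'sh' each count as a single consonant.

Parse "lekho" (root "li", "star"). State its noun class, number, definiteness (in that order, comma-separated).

class III, dual, indefinite

Segment: li-e-ekh-o.
noun class: -e → class III.
number: -ekh → dual.
definiteness: -o → indefinite.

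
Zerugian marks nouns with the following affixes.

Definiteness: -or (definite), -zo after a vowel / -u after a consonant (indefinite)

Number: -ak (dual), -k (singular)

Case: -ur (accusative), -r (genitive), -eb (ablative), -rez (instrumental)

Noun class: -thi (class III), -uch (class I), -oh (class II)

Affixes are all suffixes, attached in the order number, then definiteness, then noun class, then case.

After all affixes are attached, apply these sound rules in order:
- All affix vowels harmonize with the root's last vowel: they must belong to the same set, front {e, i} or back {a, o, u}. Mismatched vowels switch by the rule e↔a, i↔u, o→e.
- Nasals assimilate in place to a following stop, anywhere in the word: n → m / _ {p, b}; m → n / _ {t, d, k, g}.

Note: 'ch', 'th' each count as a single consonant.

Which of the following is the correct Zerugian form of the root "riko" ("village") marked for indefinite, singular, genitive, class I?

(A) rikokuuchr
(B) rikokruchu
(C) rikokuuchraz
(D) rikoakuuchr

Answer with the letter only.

Attach number singular -k → rikok.
Attach definiteness indefinite -u (after consonant 'k') → rikoku.
Attach noun class class I -uch → rikokuuch.
Attach case genitive -r → rikokuuchr.
Vowel harmony: no change.
Nasal assimilation: no change.
So the correct form is rikokuuchr, option (A).
(B) rikokruchu is wrong: it has the affixes in the wrong order.
(D) rikoakuuchr is wrong: it uses dual instead of singular for number.
(C) rikokuuchraz is wrong: it uses instrumental instead of genitive for case.

A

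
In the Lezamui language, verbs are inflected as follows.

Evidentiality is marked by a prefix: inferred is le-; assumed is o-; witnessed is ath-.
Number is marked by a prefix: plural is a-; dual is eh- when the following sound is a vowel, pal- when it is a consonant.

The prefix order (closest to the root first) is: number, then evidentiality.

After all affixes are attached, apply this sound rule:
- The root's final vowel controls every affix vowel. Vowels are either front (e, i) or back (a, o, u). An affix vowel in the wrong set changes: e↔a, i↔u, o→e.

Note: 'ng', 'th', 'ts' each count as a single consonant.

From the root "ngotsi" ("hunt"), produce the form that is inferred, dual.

Attach number dual pal- (before consonant 'ng') → palngotsi.
Attach evidentiality inferred le- → lepalngotsi.
Apply vowel harmony: lepalngotsi → lepelngotsi.

lepelngotsi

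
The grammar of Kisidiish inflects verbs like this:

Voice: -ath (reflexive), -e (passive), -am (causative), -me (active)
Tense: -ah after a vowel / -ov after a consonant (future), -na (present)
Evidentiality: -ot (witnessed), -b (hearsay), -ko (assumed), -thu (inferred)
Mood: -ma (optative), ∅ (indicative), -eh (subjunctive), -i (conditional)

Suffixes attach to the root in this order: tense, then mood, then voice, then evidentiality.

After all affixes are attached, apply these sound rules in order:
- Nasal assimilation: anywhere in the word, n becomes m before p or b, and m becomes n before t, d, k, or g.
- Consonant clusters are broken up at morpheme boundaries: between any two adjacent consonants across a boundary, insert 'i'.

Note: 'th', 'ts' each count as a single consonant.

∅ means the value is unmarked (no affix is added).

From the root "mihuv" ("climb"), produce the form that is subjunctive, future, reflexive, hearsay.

mihuvovehathib

Attach tense future -ov (after consonant 'v') → mihuvov.
Attach mood subjunctive -eh → mihuvoveh.
Attach voice reflexive -ath → mihuvovehath.
Attach evidentiality hearsay -b → mihuvovehathb.
Nasal assimilation: no change.
Apply epenthesis: mihuvovehathb → mihuvovehathib.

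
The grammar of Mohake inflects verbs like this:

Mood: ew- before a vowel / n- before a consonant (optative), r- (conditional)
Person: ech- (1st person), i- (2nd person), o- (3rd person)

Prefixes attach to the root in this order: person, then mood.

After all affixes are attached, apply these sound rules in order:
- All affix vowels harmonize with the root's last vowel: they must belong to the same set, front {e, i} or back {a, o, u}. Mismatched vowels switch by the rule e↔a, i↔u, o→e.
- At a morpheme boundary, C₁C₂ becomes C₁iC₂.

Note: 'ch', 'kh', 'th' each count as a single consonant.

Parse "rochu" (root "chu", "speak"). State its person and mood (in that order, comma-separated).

Segment: r-o-chu.
person: o- → 3rd person.
mood: r- → conditional.

3rd person, conditional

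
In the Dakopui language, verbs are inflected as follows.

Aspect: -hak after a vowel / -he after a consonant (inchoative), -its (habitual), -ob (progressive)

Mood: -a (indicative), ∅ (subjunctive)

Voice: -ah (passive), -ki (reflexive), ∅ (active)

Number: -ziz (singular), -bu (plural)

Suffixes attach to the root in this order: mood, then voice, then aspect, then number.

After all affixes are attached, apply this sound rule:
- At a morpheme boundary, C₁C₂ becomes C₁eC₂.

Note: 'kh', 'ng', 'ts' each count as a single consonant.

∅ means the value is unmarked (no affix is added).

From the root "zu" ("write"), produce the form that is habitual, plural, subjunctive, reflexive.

zukiitsebu

mood = subjunctive: zero marking, form stays zu.
Attach voice reflexive -ki → zuki.
Attach aspect habitual -its → zukiits.
Attach number plural -bu → zukiitsbu.
Apply epenthesis: zukiitsbu → zukiitsebu.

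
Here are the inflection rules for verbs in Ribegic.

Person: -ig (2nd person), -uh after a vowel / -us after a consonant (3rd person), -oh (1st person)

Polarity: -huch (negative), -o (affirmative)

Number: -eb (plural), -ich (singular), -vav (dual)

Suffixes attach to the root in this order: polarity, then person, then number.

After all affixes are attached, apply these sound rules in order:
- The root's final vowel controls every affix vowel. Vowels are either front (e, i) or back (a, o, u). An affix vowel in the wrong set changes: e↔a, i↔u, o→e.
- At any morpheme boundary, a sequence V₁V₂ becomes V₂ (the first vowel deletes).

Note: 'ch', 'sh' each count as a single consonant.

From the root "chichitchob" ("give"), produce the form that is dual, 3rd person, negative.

Attach polarity negative -huch → chichitchobhuch.
Attach person 3rd person -us (after consonant 'ch') → chichitchobhuchus.
Attach number dual -vav → chichitchobhuchusvav.
Vowel harmony: no change.
Vowel deletion: no change.

chichitchobhuchusvav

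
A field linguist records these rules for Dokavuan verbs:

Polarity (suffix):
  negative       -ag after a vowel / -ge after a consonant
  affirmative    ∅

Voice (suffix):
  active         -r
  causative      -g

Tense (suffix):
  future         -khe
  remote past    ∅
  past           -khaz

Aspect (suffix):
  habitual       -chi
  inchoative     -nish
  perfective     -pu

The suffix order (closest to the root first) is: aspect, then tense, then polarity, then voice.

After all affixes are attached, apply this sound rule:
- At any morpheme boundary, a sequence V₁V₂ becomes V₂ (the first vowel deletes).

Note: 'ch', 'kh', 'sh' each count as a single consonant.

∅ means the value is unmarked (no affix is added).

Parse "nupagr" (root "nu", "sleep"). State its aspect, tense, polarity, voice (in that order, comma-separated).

Segment: nu-pu-ag-r.
aspect: -pu → perfective.
tense: ∅ → remote past.
polarity: -ag/ge → negative.
voice: -r → active.

perfective, remote past, negative, active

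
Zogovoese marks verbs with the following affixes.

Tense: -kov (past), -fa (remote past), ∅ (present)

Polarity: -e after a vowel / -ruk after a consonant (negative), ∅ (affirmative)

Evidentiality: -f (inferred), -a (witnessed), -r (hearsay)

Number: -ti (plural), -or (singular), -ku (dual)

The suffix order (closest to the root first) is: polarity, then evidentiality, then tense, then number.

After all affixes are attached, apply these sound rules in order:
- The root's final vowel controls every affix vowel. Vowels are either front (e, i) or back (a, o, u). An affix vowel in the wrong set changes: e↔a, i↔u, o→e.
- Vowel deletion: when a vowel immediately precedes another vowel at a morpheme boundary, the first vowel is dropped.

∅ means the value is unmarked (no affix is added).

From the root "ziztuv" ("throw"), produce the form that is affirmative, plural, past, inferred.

ziztuvfkovtu

polarity = affirmative: zero marking, form stays ziztuv.
Attach evidentiality inferred -f → ziztuvf.
Attach tense past -kov → ziztuvfkov.
Attach number plural -ti → ziztuvfkovti.
Apply vowel harmony: ziztuvfkovti → ziztuvfkovtu.
Vowel deletion: no change.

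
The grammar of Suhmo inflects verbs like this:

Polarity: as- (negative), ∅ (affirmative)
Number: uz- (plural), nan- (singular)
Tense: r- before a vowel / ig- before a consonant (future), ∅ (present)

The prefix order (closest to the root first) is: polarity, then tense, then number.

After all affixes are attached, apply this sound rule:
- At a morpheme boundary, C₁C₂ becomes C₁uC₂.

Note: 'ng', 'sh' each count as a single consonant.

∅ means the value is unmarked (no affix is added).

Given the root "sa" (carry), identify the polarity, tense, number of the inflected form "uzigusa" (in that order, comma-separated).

affirmative, future, plural

Segment: uz-ig-sa.
polarity: ∅ → affirmative.
tense: r/ig- → future.
number: uz- → plural.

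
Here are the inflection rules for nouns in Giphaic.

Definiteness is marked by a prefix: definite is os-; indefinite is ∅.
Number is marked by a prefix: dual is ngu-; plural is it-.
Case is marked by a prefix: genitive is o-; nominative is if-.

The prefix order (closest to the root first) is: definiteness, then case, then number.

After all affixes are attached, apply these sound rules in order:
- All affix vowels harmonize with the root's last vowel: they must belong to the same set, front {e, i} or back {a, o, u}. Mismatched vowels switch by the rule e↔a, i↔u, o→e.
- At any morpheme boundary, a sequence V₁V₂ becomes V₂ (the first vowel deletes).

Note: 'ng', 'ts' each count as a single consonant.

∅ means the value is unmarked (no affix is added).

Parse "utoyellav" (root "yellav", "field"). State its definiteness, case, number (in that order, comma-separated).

indefinite, genitive, plural

Segment: it-o-yellav.
definiteness: ∅ → indefinite.
case: o- → genitive.
number: it- → plural.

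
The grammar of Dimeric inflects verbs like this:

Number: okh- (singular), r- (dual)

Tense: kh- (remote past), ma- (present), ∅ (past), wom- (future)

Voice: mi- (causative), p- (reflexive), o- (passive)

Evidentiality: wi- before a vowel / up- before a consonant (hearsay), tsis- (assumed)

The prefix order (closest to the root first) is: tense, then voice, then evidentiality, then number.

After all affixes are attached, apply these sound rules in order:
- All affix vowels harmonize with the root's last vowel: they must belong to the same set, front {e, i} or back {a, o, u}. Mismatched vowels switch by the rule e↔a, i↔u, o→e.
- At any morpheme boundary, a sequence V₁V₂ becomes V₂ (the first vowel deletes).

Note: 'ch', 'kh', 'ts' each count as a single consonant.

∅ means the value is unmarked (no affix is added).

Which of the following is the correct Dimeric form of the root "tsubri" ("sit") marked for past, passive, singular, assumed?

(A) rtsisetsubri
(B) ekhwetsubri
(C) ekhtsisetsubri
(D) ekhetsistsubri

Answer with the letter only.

tense = past: zero marking, form stays tsubri.
Attach voice passive o- → otsubri.
Attach evidentiality assumed tsis- → tsisotsubri.
Attach number singular okh- → okhtsisotsubri.
Apply vowel harmony: okhtsisotsubri → ekhtsisetsubri.
Vowel deletion: no change.
So the correct form is ekhtsisetsubri, option (C).
(D) ekhetsistsubri is wrong: it has the affixes in the wrong order.
(A) rtsisetsubri is wrong: it uses dual instead of singular for number.
(B) ekhwetsubri is wrong: it uses hearsay instead of assumed for evidentiality.

C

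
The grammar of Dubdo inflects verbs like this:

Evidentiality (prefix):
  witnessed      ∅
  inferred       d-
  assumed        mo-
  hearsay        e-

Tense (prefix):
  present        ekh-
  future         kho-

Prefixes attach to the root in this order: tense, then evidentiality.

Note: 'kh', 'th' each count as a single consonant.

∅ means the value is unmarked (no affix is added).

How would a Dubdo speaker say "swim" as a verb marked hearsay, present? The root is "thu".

Attach tense present ekh- → ekhthu.
Attach evidentiality hearsay e- → eekhthu.

eekhthu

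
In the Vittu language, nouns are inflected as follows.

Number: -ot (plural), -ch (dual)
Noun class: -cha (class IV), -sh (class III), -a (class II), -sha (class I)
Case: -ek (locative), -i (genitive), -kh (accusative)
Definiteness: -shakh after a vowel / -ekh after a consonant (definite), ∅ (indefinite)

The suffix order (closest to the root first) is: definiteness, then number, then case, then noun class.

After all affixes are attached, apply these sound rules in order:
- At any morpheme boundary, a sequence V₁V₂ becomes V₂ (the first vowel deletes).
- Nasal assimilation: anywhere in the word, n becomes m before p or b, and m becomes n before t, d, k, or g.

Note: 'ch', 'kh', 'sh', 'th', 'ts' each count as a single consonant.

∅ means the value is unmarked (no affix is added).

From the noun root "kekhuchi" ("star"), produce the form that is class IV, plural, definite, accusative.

Attach definiteness definite -shakh (after vowel 'i') → kekhuchishakh.
Attach number plural -ot → kekhuchishakhot.
Attach case accusative -kh → kekhuchishakhotkh.
Attach noun class class IV -cha → kekhuchishakhotkhcha.
Vowel deletion: no change.
Nasal assimilation: no change.

kekhuchishakhotkhcha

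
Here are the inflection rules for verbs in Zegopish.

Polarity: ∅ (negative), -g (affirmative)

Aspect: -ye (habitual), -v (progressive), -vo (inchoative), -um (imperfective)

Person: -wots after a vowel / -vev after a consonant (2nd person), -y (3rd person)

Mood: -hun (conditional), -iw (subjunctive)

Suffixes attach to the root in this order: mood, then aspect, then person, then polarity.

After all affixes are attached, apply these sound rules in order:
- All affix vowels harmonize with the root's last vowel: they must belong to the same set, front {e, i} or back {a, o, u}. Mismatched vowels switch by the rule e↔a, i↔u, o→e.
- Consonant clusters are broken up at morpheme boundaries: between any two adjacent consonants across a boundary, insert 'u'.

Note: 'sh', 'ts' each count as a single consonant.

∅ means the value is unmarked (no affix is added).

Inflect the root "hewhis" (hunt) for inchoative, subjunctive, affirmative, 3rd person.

Attach mood subjunctive -iw → hewhisiw.
Attach aspect inchoative -vo → hewhisiwvo.
Attach person 3rd person -y → hewhisiwvoy.
Attach polarity affirmative -g → hewhisiwvoyg.
Apply vowel harmony: hewhisiwvoyg → hewhisiwveyg.
Apply epenthesis: hewhisiwveyg → hewhisiwuveyug.

hewhisiwuveyug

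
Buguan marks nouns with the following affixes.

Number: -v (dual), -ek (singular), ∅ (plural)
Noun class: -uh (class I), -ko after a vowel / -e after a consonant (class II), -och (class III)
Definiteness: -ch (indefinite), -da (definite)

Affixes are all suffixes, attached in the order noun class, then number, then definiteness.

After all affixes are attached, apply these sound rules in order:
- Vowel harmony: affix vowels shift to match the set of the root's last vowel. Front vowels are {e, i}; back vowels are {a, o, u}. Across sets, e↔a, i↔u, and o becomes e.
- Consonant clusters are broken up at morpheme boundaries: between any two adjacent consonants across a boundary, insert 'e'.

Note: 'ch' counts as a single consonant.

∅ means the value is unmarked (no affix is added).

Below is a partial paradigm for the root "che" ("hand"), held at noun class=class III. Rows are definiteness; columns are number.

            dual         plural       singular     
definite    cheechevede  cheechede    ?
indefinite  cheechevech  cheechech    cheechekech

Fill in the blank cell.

Attach noun class class III -och → cheoch.
Attach number singular -ek → cheochek.
Attach definiteness definite -da → cheochekda.
Apply vowel harmony: cheochekda → cheechekde.
Apply epenthesis: cheechekde → cheechekede.

cheechekede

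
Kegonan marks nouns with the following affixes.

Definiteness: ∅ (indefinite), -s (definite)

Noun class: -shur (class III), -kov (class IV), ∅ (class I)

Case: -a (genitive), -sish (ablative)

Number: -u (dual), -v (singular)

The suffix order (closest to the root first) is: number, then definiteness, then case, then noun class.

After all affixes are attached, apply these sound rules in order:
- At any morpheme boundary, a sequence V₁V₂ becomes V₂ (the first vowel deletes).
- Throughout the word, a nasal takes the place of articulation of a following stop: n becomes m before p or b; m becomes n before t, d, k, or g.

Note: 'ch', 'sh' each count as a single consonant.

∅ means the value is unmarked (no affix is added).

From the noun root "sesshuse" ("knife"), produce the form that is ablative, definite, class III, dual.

Attach number dual -u → sesshuseu.
Attach definiteness definite -s → sesshuseus.
Attach case ablative -sish → sesshuseussish.
Attach noun class class III -shur → sesshuseussishshur.
Apply vowel deletion: sesshuseussishshur → sesshusussishshur.
Nasal assimilation: no change.

sesshusussishshur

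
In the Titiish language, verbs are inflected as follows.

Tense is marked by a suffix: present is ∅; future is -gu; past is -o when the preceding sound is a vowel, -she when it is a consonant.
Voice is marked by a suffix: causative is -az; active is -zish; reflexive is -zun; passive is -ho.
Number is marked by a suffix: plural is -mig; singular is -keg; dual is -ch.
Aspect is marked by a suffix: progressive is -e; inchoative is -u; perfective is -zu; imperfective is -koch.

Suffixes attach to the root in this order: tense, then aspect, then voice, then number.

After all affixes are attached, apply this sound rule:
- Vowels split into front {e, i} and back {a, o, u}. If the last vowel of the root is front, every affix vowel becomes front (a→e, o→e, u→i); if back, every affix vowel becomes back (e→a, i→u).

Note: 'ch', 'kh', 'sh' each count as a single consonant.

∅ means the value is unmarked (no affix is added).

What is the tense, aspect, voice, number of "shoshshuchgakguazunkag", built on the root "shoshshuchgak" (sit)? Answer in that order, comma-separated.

future, progressive, reflexive, singular

Segment: shoshshuchgak-gu-e-zun-keg.
tense: -gu → future.
aspect: -e → progressive.
voice: -zun → reflexive.
number: -keg → singular.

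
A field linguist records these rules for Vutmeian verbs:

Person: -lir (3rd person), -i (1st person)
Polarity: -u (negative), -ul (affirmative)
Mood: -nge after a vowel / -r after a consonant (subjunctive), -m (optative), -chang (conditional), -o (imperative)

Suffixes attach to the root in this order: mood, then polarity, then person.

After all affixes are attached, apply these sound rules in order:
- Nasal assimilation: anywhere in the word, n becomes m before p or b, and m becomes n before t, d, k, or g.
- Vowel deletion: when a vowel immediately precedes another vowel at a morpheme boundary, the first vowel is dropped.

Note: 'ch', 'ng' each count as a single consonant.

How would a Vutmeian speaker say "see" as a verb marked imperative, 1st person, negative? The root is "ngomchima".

ngomchimi

Attach mood imperative -o → ngomchimao.
Attach polarity negative -u → ngomchimaou.
Attach person 1st person -i → ngomchimaoui.
Nasal assimilation: no change.
Apply vowel deletion: ngomchimaoui → ngomchimi.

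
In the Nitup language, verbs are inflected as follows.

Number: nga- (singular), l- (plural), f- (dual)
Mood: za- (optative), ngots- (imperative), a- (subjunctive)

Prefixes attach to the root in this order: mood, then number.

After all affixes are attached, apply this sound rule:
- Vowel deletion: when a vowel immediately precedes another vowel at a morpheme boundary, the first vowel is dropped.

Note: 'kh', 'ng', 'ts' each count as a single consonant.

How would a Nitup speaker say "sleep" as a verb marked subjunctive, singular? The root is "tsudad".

ngatsudad

Attach mood subjunctive a- → atsudad.
Attach number singular nga- → ngaatsudad.
Apply vowel deletion: ngaatsudad → ngatsudad.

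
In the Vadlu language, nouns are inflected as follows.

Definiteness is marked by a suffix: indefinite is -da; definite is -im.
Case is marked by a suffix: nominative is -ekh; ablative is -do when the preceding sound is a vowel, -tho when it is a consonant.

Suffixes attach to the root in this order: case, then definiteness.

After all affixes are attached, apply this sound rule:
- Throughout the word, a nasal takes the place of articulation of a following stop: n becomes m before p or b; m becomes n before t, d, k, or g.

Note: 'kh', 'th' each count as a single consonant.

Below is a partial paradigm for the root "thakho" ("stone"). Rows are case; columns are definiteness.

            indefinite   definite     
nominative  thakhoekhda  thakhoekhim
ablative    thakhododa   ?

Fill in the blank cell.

thakhodoim

Attach case ablative -do (after vowel 'o') → thakhodo.
Attach definiteness definite -im → thakhodoim.
Nasal assimilation: no change.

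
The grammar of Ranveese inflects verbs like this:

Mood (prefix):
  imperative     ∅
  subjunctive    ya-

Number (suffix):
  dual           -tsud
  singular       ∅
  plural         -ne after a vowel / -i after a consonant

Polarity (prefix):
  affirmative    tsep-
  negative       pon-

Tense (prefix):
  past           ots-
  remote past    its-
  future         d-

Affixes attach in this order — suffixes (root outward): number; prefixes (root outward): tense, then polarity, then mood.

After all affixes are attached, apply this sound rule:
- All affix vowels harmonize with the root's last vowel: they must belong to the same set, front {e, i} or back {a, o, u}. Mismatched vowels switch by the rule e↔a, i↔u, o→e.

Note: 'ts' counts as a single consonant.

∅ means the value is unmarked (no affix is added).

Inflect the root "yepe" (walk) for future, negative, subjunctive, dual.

Attach tense future d- → dyepe.
Attach number dual -tsud → dyepetsud.
Attach polarity negative pon- → pondyepetsud.
Attach mood subjunctive ya- → yapondyepetsud.
Apply vowel harmony: yapondyepetsud → yependyepetsid.

yependyepetsid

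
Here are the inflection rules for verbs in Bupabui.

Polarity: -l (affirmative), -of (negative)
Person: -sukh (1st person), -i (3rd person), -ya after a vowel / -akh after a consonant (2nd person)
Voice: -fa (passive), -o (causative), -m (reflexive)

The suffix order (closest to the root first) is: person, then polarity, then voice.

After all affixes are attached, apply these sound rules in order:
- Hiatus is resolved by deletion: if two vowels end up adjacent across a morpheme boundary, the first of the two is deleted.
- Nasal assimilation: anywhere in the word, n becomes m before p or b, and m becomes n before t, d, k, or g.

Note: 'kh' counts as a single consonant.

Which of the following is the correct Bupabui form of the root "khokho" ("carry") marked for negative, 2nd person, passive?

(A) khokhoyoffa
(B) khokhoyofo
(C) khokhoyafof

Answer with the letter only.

Attach person 2nd person -ya (after vowel 'o') → khokhoya.
Attach polarity negative -of → khokhoyaof.
Attach voice passive -fa → khokhoyaoffa.
Apply vowel deletion: khokhoyaoffa → khokhoyoffa.
Nasal assimilation: no change.
So the correct form is khokhoyoffa, option (A).
(B) khokhoyofo is wrong: it uses causative instead of passive for voice.
(C) khokhoyafof is wrong: it has the affixes in the wrong order.

A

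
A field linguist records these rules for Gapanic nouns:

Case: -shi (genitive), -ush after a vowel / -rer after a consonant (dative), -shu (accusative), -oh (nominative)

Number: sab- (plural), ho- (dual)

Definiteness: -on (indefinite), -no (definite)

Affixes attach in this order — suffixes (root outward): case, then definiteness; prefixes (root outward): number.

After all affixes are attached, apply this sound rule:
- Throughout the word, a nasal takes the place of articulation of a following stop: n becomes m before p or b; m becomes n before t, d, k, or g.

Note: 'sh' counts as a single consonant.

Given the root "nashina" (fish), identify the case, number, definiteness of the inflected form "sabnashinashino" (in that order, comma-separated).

Segment: sab-nashina-shi-no.
case: -shi → genitive.
number: sab- → plural.
definiteness: -no → definite.

genitive, plural, definite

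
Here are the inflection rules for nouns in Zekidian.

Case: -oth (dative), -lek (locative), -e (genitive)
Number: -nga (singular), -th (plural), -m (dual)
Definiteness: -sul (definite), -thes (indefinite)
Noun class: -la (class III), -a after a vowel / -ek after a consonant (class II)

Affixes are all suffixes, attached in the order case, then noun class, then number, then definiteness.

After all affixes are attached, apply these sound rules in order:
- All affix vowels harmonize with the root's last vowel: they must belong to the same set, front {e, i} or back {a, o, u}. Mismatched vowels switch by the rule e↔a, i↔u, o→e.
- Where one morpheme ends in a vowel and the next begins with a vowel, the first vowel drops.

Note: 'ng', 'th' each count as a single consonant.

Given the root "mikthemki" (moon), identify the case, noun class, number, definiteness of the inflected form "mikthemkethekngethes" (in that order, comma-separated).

dative, class II, singular, indefinite

Segment: mikthemki-oth-ek-nga-thes.
case: -oth → dative.
noun class: -a/ek → class II.
number: -nga → singular.
definiteness: -thes → indefinite.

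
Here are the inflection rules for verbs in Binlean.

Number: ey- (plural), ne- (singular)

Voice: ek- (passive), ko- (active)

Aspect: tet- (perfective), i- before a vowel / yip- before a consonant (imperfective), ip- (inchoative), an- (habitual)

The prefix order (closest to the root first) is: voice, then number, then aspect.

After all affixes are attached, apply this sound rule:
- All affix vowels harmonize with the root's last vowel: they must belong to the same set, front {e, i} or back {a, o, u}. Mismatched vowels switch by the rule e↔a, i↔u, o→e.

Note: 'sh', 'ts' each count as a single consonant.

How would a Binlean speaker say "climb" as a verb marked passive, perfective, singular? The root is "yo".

Attach voice passive ek- → ekyo.
Attach number singular ne- → neekyo.
Attach aspect perfective tet- → tetneekyo.
Apply vowel harmony: tetneekyo → tatnaakyo.

tatnaakyo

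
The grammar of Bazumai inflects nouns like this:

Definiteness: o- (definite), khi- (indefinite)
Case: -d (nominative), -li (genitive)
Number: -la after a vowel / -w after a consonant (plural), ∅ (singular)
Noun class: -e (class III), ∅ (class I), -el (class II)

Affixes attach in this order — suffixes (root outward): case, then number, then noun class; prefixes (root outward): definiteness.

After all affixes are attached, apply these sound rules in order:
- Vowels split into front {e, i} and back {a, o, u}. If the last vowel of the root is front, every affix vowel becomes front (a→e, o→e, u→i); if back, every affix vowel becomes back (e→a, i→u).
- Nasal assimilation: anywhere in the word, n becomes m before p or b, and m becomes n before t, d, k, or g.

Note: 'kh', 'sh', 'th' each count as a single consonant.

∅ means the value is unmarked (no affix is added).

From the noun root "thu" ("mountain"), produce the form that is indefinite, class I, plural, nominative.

Attach case nominative -d → thud.
Attach number plural -w (after consonant 'd') → thudw.
noun class = class I: zero marking, form stays thudw.
Attach definiteness indefinite khi- → khithudw.
Apply vowel harmony: khithudw → khuthudw.
Nasal assimilation: no change.

khuthudw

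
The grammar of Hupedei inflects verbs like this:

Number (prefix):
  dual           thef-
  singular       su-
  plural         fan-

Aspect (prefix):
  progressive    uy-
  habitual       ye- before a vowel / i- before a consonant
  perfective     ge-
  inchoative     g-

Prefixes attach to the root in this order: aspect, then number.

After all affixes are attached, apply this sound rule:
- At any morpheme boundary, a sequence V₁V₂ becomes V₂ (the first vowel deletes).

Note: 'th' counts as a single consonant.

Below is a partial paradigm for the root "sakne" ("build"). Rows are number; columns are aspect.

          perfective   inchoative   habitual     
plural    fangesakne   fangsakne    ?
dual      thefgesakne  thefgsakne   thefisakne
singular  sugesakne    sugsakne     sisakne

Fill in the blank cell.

fanisakne

Attach aspect habitual i- (before consonant 's') → isakne.
Attach number plural fan- → fanisakne.
Vowel deletion: no change.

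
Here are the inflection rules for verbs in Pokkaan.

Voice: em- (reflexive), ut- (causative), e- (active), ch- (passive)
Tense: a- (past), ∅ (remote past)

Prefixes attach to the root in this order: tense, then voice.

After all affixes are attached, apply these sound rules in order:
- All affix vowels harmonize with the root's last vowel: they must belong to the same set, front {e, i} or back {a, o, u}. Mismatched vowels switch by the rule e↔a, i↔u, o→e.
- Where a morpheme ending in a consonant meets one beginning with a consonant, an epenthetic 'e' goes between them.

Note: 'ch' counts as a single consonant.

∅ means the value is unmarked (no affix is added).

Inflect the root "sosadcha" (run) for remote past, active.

tense = remote past: zero marking, form stays sosadcha.
Attach voice active e- → esosadcha.
Apply vowel harmony: esosadcha → asosadcha.
Epenthesis: no change.

asosadcha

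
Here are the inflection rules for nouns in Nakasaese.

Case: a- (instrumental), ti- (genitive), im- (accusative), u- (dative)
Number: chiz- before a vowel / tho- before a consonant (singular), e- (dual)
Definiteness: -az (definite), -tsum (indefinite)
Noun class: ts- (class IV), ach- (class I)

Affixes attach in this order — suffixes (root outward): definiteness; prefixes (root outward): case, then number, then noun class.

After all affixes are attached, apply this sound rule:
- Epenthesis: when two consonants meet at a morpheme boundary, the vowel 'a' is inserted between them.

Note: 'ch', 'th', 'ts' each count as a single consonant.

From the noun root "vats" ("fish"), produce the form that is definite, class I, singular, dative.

achachizuvatsaz

Attach case dative u- → uvats.
Attach definiteness definite -az → uvatsaz.
Attach number singular chiz- (before vowel 'u') → chizuvatsaz.
Attach noun class class I ach- → achchizuvatsaz.
Apply epenthesis: achchizuvatsaz → achachizuvatsaz.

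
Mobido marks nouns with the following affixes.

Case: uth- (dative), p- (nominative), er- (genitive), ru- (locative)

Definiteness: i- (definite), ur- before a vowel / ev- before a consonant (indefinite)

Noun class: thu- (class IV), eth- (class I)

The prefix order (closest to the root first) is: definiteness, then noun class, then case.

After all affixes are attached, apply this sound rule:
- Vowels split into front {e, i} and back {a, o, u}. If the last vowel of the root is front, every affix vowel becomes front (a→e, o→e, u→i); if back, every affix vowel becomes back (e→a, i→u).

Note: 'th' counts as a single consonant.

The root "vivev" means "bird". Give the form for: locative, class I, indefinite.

Attach definiteness indefinite ev- (before consonant 'v') → evvivev.
Attach noun class class I eth- → ethevvivev.
Attach case locative ru- → ruethevvivev.
Apply vowel harmony: ruethevvivev → riethevvivev.

riethevvivev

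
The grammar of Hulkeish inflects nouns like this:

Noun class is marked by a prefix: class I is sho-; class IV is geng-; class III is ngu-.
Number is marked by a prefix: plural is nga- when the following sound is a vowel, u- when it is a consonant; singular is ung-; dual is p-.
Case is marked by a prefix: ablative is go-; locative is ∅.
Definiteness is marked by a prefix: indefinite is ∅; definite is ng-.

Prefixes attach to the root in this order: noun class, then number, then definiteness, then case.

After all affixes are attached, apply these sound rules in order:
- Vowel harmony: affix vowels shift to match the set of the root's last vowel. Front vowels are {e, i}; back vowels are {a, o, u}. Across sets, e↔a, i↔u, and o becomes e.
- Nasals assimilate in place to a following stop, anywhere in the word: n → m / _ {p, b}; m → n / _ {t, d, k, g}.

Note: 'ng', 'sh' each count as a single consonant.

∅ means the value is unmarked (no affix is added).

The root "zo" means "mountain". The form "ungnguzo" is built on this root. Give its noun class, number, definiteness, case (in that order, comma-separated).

Segment: ung-ngu-zo.
noun class: ngu- → class III.
number: ung- → singular.
definiteness: ∅ → indefinite.
case: ∅ → locative.

class III, singular, indefinite, locative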